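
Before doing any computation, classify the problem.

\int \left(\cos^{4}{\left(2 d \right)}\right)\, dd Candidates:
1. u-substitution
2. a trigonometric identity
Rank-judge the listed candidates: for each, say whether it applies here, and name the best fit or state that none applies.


Best approach: a trigonometric identity — even powers like \cos^{4}{\left(2 d \right)} never integrate directly; the half-angle identity lowers the degree first.
- u-substitution — no subexpression of the integrand serves as a whole-integral substitution inner — individual terms may offer their own, but none carries its derivative as a factor of the full integrand; a working change of variable would have to be constructed from outside the expression.
- a trigonometric identity: applicable, and directly so.


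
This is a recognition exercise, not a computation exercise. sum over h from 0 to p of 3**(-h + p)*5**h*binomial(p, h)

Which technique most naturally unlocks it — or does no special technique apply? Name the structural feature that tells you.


Verdict: the binomial theorem — binomial coefficients against complementary powers of 5 and 3: recognize the binomial expansion and resum.


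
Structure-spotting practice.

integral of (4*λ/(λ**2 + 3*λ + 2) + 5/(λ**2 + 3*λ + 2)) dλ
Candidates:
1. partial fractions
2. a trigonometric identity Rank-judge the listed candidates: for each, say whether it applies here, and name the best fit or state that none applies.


Best approach: partial fractions — the bottom factors while the top stays lower-degree — split into simple fractions and integrate piece by piece.
- partial fractions — yes, a natural case for it.
- a trigonometric identity — with no trigonometric functions present, identity rewriting has no target.


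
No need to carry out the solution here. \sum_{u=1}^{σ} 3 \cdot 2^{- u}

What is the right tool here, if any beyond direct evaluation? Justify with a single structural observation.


Best approach: the geometric series formula — consecutive terms stand in a fixed index-free ratio — the geometric sum formula closes it.


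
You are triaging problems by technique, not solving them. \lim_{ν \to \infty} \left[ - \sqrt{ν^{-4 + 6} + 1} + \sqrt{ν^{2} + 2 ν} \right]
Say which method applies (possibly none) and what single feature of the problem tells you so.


Diagnosis: conjugate multiplication — the difference \sqrt{ν^{2} + 2 ν} - \sqrt{ν^{-4 + 6} + 1} is an ∞ − ∞ stalemate; its conjugate partner breaks the tie.


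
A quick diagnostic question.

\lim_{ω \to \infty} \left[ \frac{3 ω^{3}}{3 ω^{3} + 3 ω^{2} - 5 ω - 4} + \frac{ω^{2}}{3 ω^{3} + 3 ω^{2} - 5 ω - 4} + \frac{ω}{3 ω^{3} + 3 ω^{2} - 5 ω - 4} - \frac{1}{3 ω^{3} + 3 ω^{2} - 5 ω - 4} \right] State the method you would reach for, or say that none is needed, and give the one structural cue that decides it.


Verdict: dominant-term comparison — at large ω only the top-degree terms survive; compare the leading terms and the limit falls out. Viewed as a single quotient this is an ∞/∞ form — an at-infinity application of l'Hôpital's rule would also resolve it; comparing leading growth reads the answer without differentiating.


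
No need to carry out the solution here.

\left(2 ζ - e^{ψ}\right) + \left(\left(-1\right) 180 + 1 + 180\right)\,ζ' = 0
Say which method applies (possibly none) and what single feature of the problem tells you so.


Best approach: a linear integrating factor — ζ enters only linearly with coefficient 2; multiply by exp of the integral of 2 and the left side becomes one derivative.


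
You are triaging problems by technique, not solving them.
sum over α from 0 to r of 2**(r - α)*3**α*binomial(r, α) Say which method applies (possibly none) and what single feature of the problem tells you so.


Diagnosis: the binomial theorem — terms weighting binomial(r, α) against matched powers of 3 and 2 reassemble into (3 + 2)^r by the binomial theorem.


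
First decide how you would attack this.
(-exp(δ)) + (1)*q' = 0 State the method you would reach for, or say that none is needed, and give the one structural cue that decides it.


Verdict: no special technique — solved for the derivative, no q appears — this is antidifferentiation in δ wearing ODE clothing.


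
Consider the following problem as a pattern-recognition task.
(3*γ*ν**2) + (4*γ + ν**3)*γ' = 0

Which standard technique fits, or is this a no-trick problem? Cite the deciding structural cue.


Method: the exact-equation method — because the two cross partials coincide, the form is conservative as written — recover its potential in (ν, γ).


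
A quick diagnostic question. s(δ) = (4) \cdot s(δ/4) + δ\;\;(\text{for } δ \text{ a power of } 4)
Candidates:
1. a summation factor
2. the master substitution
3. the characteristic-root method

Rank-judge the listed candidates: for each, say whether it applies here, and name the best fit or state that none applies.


Method: the master substitution — the argument contracts 4-fold per step: reindex δ exponentially and solve the linear recurrence in the new index.
- a summation factor — a divided-index call is outside the fixed-shift first-order family a summation factor normalizes.
- the master substitution — a fit — the right tool for this form.
- the characteristic-root method — a divided-index call is not the fixed-shift linear shape that characteristic roots solve.


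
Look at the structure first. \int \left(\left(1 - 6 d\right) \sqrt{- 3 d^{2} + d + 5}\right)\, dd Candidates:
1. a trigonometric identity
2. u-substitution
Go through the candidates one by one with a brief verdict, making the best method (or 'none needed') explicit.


Diagnosis: u-substitution — differentiating the inner expression - 3 d^{2} + d + 5 produces the factor 1 - 6 d up to a constant multiple, so substituting u = - 3 d^{2} + d + 5 reduces everything to a one-variable integral in u.
- a trigonometric identity — no sine or cosine appears, so there is nothing for a trigonometric identity to act on.
- u-substitution — yes — fits the structure here.


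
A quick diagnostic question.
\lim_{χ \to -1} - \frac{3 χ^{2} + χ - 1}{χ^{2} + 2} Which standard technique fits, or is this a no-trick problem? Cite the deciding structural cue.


Best approach: no special technique — the expression is continuous at -1 — substitute and evaluate; no indeterminate form appears.


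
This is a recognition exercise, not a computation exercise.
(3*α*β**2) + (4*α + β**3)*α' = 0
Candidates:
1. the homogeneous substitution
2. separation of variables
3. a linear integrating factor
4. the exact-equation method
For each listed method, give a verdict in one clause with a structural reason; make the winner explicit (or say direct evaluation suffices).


Method: the exact-equation method — the compatibility test passes: the α-derivative of 3*α*β**2 matches the β-derivative of 4*α + β**3, so integrate a potential.
- the homogeneous substitution: the slope changes under joint rescaling, failing the degree-zero test.
- separation of variables: no division isolates the independent variable from the unknown.
- a linear integrating factor — a nonlinear term in the unknown puts this outside the integrating-factor template.
- the exact-equation method: a fit — the right tool for this form.


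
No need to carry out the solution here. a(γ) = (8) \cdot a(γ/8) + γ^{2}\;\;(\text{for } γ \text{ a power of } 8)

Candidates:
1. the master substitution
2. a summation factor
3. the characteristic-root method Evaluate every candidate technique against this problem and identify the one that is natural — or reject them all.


Technique: the master substitution — the argument shrinks by the factor 8, so measure the index on a logarithmic scale and the recursion becomes a shift.
- the master substitution: applicable, and directly so.
- a summation factor: the recursion divides its index rather than shifting it — there is no previous-term chain for a summation factor to telescope.
- the characteristic-root method: the recursion divides its index rather than shifting it — outside the constant-shift family the root method covers.


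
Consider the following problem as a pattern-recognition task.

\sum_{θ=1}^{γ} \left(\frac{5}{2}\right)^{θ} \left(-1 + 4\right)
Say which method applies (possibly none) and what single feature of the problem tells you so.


Method: the geometric series formula — term-over-term division gives \frac{5}{2} every time — index-free ratio, geometric sum formula applies.


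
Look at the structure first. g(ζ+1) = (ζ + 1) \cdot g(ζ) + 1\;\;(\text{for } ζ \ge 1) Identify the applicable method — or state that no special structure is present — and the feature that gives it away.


Technique: a summation factor — one-term recursion with variable weight ζ + 1 is solved by product normalization, not by root-finding.


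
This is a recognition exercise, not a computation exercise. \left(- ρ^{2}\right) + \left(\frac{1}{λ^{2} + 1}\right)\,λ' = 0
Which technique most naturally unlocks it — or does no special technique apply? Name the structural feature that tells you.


Best approach: separation of variables — a product of single-variable factors, ρ^{2} and λ^{2} + 1 — the textbook separable form. One could also solve this as an exact equation; with each coefficient in its own variable, separating is the same work with fewer steps.


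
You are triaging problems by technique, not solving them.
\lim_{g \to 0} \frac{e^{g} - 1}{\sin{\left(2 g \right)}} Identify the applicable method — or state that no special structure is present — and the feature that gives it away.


Method: l'Hôpital's rule (0/0) — plug in 0: top and bottom both hit zero, so differentiate each and retry. Expanding numerator and denominator to first order gives the same value — the rule automates exactly that.


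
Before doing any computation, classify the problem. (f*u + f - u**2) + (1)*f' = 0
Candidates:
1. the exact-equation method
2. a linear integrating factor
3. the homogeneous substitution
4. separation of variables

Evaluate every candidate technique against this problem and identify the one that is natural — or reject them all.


Diagnosis: a linear integrating factor — the unknown enters only to the first power against a nonzero forcing term — the integrating-factor template applies directly.
- the exact-equation method — no potential function has this form as its differential, as written.
- a linear integrating factor — yes — fits the structure here.
- the homogeneous substitution — the ratio of the variables does not determine the slope.
- separation of variables: no division isolates the independent variable from the unknown.


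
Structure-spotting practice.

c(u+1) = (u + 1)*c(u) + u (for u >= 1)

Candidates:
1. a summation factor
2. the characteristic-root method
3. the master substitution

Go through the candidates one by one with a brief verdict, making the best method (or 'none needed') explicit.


Technique: a summation factor — first-order linear but the coefficient u + 1 moves with the index — divide by the cumulative product and telescope.
- a summation factor — a fit — the right tool for this form.
- the characteristic-root method — the coefficients change with the index, which the root method cannot absorb.
- the master substitution: this is shift-type recursion, outside the divide-and-conquer template.


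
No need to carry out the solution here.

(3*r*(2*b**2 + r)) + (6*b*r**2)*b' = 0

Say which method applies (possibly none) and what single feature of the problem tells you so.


Best approach: the exact-equation method — equality of cross partials is the green light — assemble the potential function term by term.


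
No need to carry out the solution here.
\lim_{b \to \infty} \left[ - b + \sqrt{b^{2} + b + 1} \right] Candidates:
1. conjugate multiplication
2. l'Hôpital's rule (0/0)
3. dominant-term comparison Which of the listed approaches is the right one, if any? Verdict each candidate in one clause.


Method: conjugate multiplication — both pieces blow up but their difference is finite; the conjugate trick rationalizes \sqrt{b^{2} + b + 1} - b.
- conjugate multiplication: a fit — the right tool for this form.
- l'Hôpital's rule (0/0) — substitution produces ∞ − ∞ rather than a vanishing quotient; the rule needs a 0/0 ratio to act on.
- dominant-term comparison: this limit is not decided by comparing polynomial growth at infinity.


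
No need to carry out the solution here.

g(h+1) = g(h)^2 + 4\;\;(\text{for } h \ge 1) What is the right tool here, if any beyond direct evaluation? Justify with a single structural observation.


Diagnosis: no special technique — a nonlinear dependence on earlier terms breaks linearity, and with it every superposition-based closed form.


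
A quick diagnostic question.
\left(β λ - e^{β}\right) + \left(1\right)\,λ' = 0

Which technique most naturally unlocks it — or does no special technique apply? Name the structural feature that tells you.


Technique: a linear integrating factor — the equation is linear in λ with coefficient β; multiplying by the integrating factor exp(∫β) makes the left side a perfect derivative.


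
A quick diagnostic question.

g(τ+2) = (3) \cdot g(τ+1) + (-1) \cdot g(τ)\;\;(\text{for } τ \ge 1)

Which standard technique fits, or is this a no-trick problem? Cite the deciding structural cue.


Technique: the characteristic-root method — this is the constant-coefficient homogeneous case — the whole solution in τ reduces to a polynomial's roots.


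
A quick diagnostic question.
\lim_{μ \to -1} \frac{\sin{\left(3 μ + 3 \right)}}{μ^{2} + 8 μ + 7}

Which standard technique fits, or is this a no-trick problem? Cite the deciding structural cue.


Method: l'Hôpital's rule (0/0) — plug in -1: top and bottom both hit zero, so differentiate each and retry. The standard small-argument limits would also carry it; the rule is the systematic route.


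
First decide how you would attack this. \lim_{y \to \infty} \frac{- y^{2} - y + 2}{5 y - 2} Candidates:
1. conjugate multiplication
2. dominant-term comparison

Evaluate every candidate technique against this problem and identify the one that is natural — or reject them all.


Verdict: dominant-term comparison — divide by the highest power of y present: lower-order terms vanish and the dominant ratio remains.
- conjugate multiplication: rationalization has no target — no divergent radical difference appears.
- dominant-term comparison — applicable, and directly so.


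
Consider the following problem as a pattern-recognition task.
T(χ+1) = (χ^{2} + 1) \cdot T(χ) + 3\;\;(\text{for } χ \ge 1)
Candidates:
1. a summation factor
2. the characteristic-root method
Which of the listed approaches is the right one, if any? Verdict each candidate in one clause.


Diagnosis: a summation factor — one step of memory with a weight χ^{2} + 1 that changes as the index grows — the summation-factor construction is built for this.
- a summation factor — yes — fits the structure here.
- the characteristic-root method — an index-dependent weight blocks the pure exponential ansatz.


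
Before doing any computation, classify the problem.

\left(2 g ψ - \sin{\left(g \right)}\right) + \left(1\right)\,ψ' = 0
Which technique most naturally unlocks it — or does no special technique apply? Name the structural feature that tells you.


Method: a linear integrating factor — ψ appears only to the first power with coefficient 2 g — the classic integrating-factor setup.


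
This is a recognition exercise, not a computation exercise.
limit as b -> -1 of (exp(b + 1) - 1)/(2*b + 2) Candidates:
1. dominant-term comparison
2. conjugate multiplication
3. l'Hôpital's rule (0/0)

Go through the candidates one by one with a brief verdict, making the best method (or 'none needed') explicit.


Best approach: l'Hôpital's rule (0/0) — the 0/0 form at -1 is the signature situation for l'Hôpital's rule. Known elementary limits would finish this too — the rule just bypasses the case analysis.
- dominant-term comparison: this limit is not decided by comparing leading-term growth at infinity.
- conjugate multiplication — no divergent radical difference is present for a conjugate pair to cancel.
- l'Hôpital's rule (0/0) — applies; the problem has the shape this method handles.


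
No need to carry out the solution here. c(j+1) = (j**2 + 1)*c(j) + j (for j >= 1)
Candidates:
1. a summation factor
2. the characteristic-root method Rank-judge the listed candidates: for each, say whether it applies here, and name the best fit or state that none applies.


Technique: a summation factor — rescale the sequence by the product of the weights j**2 + 1 so far — the recurrence collapses to a plain running sum.
- a summation factor: applicable, and directly so.
- the characteristic-root method: the coefficients change with the index, which the root method cannot absorb.


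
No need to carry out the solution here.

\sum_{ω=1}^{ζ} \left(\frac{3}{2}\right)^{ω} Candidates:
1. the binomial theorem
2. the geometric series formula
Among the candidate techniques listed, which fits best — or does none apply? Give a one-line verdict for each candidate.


Diagnosis: the geometric series formula — each term is \frac{3}{2} times the previous one, so the geometric-series formula applies directly.
- the binomial theorem — there is no pair of bases whose matched powers would reassemble into a single binomial power.
- the geometric series formula: yes, a natural case for it.


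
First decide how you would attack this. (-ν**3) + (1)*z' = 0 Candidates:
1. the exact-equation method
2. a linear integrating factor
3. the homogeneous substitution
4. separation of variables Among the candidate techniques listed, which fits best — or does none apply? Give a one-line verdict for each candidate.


Best approach: no special technique — solved for the derivative, z never appears on the right — this is a direct integration in ν, not a differential-equations problem at heart.
- the exact-equation method: no dependence on the unknown anywhere: exactness is a label without content here.
- a linear integrating factor: the linear template holds only trivially here (the unknown is absent, so the coefficient is zero) — the method is not the natural label.
- the homogeneous substitution: the slope is not a function of the ratio of the variables alone.
- separation of variables — with no unknown in the slope, separating variables is a formality — the equation integrates directly.


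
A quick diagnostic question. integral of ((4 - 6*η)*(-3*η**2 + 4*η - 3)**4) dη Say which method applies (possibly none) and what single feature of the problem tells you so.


Method: u-substitution — structure check: outer function, inner expression -3*η**2 + 4*η - 3, inner derivative as a factor — the classic u = -3*η**2 + 4*η - 3 pattern. A patient expand-and-integrate also lands it; recognizing the inner expression is the shortcut.


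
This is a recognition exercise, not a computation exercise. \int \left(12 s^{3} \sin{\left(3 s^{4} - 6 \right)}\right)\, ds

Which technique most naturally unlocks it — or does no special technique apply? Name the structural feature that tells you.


Diagnosis: u-substitution — collected, the integrand has one factor that is, up to a constant, the derivative of an inner expression the rest depends on — substitute for that inner expression.


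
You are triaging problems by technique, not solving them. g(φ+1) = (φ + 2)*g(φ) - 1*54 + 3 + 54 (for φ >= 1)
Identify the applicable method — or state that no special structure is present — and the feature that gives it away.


Technique: a summation factor — normalize by the running product of φ + 2: the left side becomes a difference, and differences sum.


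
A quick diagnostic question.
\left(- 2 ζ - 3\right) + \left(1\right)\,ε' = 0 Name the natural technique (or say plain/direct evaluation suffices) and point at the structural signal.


Best approach: no special technique — the slope is a function of ζ alone, so integrate both sides directly.


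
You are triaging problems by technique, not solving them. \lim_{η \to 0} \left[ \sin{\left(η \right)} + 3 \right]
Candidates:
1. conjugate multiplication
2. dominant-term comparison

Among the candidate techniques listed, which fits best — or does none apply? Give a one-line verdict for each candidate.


Diagnosis: no special technique — the function is continuous at 0; evaluation is itself the limit, no machinery required.
- conjugate multiplication — no divergent radical difference is present for a conjugate pair to cancel.
- dominant-term comparison — this limit is not decided by comparing polynomial growth at infinity.


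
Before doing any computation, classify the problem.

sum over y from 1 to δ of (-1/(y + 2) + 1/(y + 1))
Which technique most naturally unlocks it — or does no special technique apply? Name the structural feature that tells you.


Best approach: telescoping — each term adds 1/(y + 1) and subtracts the same expression advanced one index; that subtracted piece cancels against the next term's added copy — only the boundary terms survive.


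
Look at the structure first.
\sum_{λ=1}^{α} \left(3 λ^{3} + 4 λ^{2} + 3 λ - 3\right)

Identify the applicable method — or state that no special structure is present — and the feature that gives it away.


Technique: no special technique — recognize the absence of structure: constant-multiple powers of λ summed plainly, no special method required.


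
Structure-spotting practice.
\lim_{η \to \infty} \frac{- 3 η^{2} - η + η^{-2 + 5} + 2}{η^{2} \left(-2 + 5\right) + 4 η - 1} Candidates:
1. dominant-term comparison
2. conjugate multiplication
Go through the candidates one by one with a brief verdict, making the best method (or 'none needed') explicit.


Technique: dominant-term comparison — growth-rate triage: the leading powers of η decide the limit, everything else is noise.
- dominant-term comparison: yes, a natural case for it.
- conjugate multiplication — there are no radicals in tension whose conjugate would simplify matters.


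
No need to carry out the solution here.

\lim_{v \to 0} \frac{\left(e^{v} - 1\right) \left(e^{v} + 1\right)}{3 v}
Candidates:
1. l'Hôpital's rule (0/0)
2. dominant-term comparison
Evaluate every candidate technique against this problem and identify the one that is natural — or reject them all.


Diagnosis: l'Hôpital's rule (0/0) — both numerator and denominator vanish at 0: the genuine 0/0 indeterminate that l'Hôpital exists for. A local series expansion at the point resolves it as well; the rule is the packaged version of that step.
- l'Hôpital's rule (0/0): applies; the problem has the shape this method handles.
- dominant-term comparison: this is not a rational comparison of growth rates at infinity.


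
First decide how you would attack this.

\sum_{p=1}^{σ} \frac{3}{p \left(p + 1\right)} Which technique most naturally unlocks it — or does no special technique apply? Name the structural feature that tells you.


Method: telescoping — \frac{3}{p \left(p + 1\right)} hides a difference of shifted reciprocals — decompose it and the middle of the sum vanishes.


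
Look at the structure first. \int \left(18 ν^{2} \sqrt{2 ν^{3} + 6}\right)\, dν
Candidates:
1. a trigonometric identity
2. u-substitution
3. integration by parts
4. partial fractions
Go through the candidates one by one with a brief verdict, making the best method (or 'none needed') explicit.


Method: u-substitution — structure check: outer function, inner expression 2 ν^{3} + 6, inner derivative as a factor — the classic u = 2 ν^{3} + 6 pattern.
- a trigonometric identity — there is no trigonometric structure at all — the integrand carries no sine or cosine to rewrite.
- u-substitution: yes, a natural case for it.
- integration by parts — the non-polynomial partner is not one of the parts kernels — exp, sine, or cosine with a degree-1 argument, or a logarithm.
- partial fractions — there is no rational-function structure to decompose.


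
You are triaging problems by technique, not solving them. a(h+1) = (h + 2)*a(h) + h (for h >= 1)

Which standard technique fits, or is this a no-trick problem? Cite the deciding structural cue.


Method: a summation factor — it is first-order linear but the coefficient h + 2 depends on the index, so multiply through by a summation factor to telescope it.


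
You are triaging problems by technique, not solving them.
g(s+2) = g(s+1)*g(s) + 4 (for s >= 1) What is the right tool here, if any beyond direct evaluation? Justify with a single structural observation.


Verdict: no special technique — a nonlinear dependence on earlier terms breaks linearity, and with it every superposition-based closed form.


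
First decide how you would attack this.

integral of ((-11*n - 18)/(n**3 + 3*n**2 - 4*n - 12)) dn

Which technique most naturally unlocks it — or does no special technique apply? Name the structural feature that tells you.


Diagnosis: partial fractions — the bottom factors while the top stays lower-degree — split into simple fractions and integrate piece by piece.


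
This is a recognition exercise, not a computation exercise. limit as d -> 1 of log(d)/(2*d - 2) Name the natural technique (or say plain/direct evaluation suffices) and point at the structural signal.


Technique: l'Hôpital's rule (0/0) — plug in 1: top and bottom both hit zero, so differentiate each and retry. A local series expansion at the point resolves it as well; the rule is the packaged version of that step.


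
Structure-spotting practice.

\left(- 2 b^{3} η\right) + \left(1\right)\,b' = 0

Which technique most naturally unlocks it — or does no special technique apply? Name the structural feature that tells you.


Verdict: separation of variables — all dependence on the two variables factors apart, the defining separable shape.


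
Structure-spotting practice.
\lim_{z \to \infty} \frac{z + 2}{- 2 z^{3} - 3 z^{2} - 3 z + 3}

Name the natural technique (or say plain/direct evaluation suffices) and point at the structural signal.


Technique: dominant-term comparison — growth-rate triage: the leading powers of z decide the limit, everything else is noise. l'Hôpital's at-infinity variant applies to the expression viewed as a single quotient; the leading-term comparison is the direct route.


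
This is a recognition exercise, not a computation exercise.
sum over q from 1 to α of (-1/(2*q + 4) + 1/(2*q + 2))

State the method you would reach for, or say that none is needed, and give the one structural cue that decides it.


Technique: telescoping — consecutive terms evaluate one function at adjacent indices (1/(2*q + 2) is its current value): one term's tail is the next term's head, so the chain collapses.


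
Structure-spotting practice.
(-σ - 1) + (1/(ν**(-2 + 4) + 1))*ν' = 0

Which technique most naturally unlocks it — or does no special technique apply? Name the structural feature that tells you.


Verdict: separation of variables — all dependence on the two variables factors apart, the defining separable shape. An exactness check succeeds on this form as well — separation and the potential function arrive at the same answer, separation more directly.


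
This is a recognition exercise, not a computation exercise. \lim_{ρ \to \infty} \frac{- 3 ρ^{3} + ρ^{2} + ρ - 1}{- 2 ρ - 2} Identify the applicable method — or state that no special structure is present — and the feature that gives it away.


Verdict: dominant-term comparison — divide through by the highest power of ρ; every lower-order term dies and the dominant terms decide the limit. l'Hôpital's at-infinity variant applies to the expression viewed as a single quotient; the leading-term comparison is the direct route.


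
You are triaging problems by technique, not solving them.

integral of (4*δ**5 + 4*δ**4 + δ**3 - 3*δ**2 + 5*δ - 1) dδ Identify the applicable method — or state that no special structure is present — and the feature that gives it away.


Technique: no special technique — a term-by-term power-rule job in δ; no substitution or rearrangement earns its keep here.


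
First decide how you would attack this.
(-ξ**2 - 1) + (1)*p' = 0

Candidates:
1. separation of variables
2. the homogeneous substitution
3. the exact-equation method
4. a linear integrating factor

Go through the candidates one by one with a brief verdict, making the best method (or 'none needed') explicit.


Best approach: no special technique — the slope is a pure function of ξ; integrate both sides and be done.
- separation of variables — with no unknown in the slope, separating variables is a formality — the equation integrates directly.
- the homogeneous substitution — the ratio of the variables does not determine the slope.
- the exact-equation method: the unknown never enters the equation — exactness holds emptily, with nothing for the method to add.
- a linear integrating factor — with the unknown absent the integrating factor is a formality; direct integration is the working structure.


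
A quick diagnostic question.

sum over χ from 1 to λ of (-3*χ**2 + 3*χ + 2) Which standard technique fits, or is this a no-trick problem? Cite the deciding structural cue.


Method: no special technique — with only polynomial terms in χ present, the classical sum-of-powers identities are all you need.


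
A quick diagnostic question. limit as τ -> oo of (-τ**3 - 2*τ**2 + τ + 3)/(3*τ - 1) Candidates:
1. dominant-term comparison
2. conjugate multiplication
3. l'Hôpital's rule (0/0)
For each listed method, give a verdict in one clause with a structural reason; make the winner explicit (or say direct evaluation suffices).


Verdict: dominant-term comparison — divide by the highest power of τ present: lower-order terms vanish and the dominant ratio remains.
- dominant-term comparison: a fit — the right tool for this form.
- conjugate multiplication — there are no radicals in tension whose conjugate would simplify matters.
- l'Hôpital's rule (0/0): no 0/0 form appears: written as one quotient, top and bottom both grow without bound, and the ratio is decided by their leading terms.


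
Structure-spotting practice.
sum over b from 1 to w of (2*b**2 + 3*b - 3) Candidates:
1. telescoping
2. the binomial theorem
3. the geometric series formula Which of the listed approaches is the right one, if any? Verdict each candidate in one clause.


Verdict: no special technique — the sum is polynomial through and through; closed forms for each power of b finish it directly.
- telescoping: writing out consecutive terms as given produces no pairwise cancellation.
- the binomial theorem: there is no pair of bases whose matched powers would reassemble into a single binomial power.
- the geometric series formula — consecutive terms are not related by a fixed multiplier.


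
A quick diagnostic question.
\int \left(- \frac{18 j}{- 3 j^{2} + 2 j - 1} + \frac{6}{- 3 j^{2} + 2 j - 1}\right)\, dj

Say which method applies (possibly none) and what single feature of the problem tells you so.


Method: u-substitution — collected, the integrand has one factor that is, up to a constant, the derivative of an inner expression the rest depends on — substitute for that inner expression.


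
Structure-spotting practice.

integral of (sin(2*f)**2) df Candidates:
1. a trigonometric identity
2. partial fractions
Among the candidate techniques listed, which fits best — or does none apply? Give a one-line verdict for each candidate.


Verdict: a trigonometric identity — sin(2*f)**2 is the textbook power-reduction case — identities first, antiderivatives second.
- a trigonometric identity: yes, a natural case for it.
- partial fractions — there is no rational-function structure to decompose.


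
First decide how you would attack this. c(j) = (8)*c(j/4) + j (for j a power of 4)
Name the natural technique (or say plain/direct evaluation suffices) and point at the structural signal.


Method: the master substitution — a divide-and-conquer shape: argument j/4, so change variables with j = 4^m and solve the linear version.


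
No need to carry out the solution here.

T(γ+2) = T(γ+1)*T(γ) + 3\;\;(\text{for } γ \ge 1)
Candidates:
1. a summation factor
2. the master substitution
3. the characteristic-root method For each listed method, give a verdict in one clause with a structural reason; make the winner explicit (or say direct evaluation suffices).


Best approach: no special technique — each new value is a nonlinear function of earlier ones — scaling arguments and superposition both fail.
- a summation factor: no summation factor applies — the rule is not linear in the sequence values.
- the master substitution — no fixed divisor shrinks the index between calls.
- the characteristic-root method: nonlinearity rules out exponential-mode superposition from the start.


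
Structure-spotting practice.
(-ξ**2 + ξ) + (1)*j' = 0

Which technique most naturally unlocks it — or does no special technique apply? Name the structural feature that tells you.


Diagnosis: no special technique — with j absent the equation is not coupled at all: direct integration in ξ.


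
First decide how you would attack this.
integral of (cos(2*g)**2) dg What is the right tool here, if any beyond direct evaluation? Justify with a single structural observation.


Diagnosis: a trigonometric identity — the exponent on cos(2*g)**2 is even — the power-reduction identity is the standard preprocessing step.


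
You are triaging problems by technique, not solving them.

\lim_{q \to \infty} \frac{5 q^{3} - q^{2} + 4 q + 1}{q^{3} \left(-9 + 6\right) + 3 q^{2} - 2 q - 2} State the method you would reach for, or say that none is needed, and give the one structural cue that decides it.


Best approach: dominant-term comparison — at large q only the top-degree terms survive; compare the leading terms and the limit falls out. l'Hôpital's at-infinity variant applies to the expression viewed as a single quotient; the leading-term comparison is the direct route.


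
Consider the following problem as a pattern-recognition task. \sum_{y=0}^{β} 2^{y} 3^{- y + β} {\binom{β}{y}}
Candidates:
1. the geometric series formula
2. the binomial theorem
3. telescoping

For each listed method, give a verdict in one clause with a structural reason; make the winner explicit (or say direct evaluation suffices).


Method: the binomial theorem — {\binom{β}{y}} weighting matched powers of 2 and 3 is the expanded form of (2 + 3)^β — fold it back up.
- the geometric series formula — dividing successive terms gives an index-dependent quantity, not a constant.
- the binomial theorem: a fit — the right tool for this form.
- telescoping — neither a shifted-difference shape nor integer-spaced poles are present.


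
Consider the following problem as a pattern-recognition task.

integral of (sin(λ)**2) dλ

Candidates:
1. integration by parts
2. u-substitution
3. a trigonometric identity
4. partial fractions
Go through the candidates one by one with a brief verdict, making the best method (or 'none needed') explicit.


Diagnosis: a trigonometric identity — the even exponent on sin(λ)**2 signals one move: rewrite via cos of the doubled angle.
- integration by parts — not the natural route: no polynomial-kernel product appears — a recursive parts reduction of the trigonometric product exists, but the identity rewrite is direct.
- u-substitution: no subexpression of the integrand serves as a whole-integral substitution inner — individual terms may offer their own, but none carries its derivative as a factor of the full integrand; a working change of variable would have to be constructed from outside the expression.
- a trigonometric identity: a fit — the right tool for this form.
- partial fractions: there is no rational-function structure to decompose.


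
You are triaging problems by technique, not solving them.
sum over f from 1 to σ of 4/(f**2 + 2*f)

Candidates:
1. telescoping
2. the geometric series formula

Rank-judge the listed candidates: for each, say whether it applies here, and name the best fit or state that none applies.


Diagnosis: telescoping — split 4/(f**2 + 2*f) by partial fractions and the pieces are one function at shifted arguments — interior terms cancel.
- telescoping — a fit — the right tool for this form.
- the geometric series formula — dividing successive terms gives an index-dependent quantity, not a constant.


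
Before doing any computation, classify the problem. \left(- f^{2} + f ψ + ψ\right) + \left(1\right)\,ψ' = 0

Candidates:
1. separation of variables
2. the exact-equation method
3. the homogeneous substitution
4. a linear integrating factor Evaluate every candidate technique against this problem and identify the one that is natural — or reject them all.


Best approach: a linear integrating factor — linear in the unknown with genuine forcing: multiply through by the exponential of the integrated coefficient and the left side closes into one derivative.
- separation of variables: no algebra isolates the independent variable on one side and the unknown on the other.
- the exact-equation method: the mixed partial derivatives differ, so the left side is not a total differential.
- the homogeneous substitution: the ratio of the variables does not determine the slope.
- a linear integrating factor: applicable, and directly so.


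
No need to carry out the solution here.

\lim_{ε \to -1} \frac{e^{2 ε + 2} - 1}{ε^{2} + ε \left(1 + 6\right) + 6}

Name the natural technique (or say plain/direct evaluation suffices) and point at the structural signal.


Diagnosis: l'Hôpital's rule (0/0) — plug in -1: top and bottom both hit zero, so differentiate each and retry. Known elementary limits would finish this too — the rule just bypasses the case analysis.


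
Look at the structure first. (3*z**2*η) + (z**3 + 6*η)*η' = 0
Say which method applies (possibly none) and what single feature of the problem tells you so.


Verdict: the exact-equation method — the mixed-partials test passes for 3*z**2*η and z**3 + 6*η, so a potential function exists as presented.


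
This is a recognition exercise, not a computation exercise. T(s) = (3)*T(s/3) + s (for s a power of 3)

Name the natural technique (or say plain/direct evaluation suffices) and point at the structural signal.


Method: the master substitution — divide-the-index recursion (s/3 inside the call) straightens out once the index is rewritten as 3^m.


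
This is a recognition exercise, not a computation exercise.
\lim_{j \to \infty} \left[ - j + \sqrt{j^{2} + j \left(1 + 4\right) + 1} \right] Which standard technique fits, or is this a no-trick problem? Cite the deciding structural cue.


Method: conjugate multiplication — infinity minus infinity with a radical in play — multiply by the conjugate so the divergences of \sqrt{j^{2} + j \left(1 + 4\right) + 1} and j annihilate.


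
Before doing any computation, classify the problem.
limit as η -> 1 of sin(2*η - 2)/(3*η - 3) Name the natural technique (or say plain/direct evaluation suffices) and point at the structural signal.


Best approach: l'Hôpital's rule (0/0) — plug in 1: top and bottom both hit zero, so differentiate each and retry. Expanding numerator and denominator to first order gives the same value — the rule automates exactly that.


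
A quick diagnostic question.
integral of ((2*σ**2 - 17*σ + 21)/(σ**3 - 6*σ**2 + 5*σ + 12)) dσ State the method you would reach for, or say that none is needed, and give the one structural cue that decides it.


Verdict: partial fractions — break σ**3 - 6*σ**2 + 5*σ + 12 into its roots and the integral splits into logarithm-sized bites.
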